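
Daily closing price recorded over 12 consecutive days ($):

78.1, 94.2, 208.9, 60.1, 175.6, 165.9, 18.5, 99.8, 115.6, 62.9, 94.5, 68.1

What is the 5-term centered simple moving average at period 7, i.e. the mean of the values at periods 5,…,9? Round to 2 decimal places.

Sum of periods 5–9: 175.6 + 165.9 + 18.5 + 99.8 + 115.6 = 575.4
Divide by 5: 575.4 / 5 = 115.08

115.08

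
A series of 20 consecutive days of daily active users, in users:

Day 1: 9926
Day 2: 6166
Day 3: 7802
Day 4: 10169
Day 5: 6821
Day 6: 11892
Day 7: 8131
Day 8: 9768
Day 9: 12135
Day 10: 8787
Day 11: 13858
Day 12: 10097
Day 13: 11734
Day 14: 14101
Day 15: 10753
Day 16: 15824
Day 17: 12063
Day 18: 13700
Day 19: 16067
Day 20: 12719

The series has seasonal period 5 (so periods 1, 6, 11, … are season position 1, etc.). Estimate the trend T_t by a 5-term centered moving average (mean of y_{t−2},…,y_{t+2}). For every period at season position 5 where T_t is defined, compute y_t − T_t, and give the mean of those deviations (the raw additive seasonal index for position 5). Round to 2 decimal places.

Season position 5 occurs at t = 5, 10, 15 (where T_t is defined).
t=5: T_5 = 8963.0000; y_5 − T_5 = 6821 − 8963.0000 = -2142.0000
t=10: T_10 = 10929.0000; y_10 − T_10 = 8787 − 10929.0000 = -2142.0000
t=15: T_15 = 12895.0000; y_15 − T_15 = 10753 − 12895.0000 = -2142.0000
Mean deviation: (-2142.0000 + -2142.0000 + -2142.0000) / 3 = -2142.00

-2142.00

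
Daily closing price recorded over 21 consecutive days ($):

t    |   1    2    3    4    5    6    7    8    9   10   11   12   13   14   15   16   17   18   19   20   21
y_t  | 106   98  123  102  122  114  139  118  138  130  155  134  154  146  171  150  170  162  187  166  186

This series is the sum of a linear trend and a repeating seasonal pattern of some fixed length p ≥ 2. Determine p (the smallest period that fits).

4

First differences y_{t+1} − y_t: -8, 25, -21, 20, -8, 25, -21, 20, -8, 25, …
The difference pattern repeats every 4 terms and not for any smaller step, so p = 4.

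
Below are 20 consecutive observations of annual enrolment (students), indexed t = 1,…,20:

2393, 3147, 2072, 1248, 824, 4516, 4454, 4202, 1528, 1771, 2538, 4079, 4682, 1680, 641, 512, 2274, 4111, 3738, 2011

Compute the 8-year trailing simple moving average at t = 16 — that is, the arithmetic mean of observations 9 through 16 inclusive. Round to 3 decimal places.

2178.875

Sum of periods 9–16: 1528 + 1771 + 2538 + 4079 + 4682 + 1680 + 641 + 512 = 17431
Divide by 8: 17431 / 8 = 2178.875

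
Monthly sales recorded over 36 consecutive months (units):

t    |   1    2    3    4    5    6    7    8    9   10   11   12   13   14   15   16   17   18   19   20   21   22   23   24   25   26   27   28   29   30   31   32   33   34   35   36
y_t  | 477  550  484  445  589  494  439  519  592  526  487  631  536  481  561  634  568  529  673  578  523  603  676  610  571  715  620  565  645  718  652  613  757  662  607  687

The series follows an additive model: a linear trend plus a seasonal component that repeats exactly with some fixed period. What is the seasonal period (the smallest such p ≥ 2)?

7

First differences y_{t+1} − y_t: 73, -66, -39, 144, -95, -55, 80, 73, -66, -39, 144, -95, -55, 80, 73, -66, …
The difference pattern repeats every 7 terms and not for any smaller step, so p = 7.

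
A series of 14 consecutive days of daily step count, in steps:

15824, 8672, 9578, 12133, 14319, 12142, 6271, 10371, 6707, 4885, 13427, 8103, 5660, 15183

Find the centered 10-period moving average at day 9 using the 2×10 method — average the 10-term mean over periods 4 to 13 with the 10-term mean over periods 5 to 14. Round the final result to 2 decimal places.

Sum over 4–13: 12133 + 14319 + 12142 + 6271 + 10371 + 6707 + 4885 + 13427 + 8103 + 5660 = 94018
Sum over 5–14: 14319 + 12142 + 6271 + 10371 + 6707 + 4885 + 13427 + 8103 + 5660 + 15183 = 97068
CMA at t=9 = (94018 + 97068) / (2·10) = 191086 / 20 = 9554.30

9554.30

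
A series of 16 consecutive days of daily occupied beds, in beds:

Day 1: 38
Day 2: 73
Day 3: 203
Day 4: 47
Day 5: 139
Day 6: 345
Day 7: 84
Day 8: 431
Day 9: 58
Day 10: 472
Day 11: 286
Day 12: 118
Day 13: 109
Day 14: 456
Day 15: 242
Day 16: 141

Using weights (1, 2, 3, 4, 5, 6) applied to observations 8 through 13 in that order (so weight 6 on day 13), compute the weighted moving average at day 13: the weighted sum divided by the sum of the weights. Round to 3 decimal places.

Weighted sum: 1·431 + 2·58 + 3·472 + 4·286 + 5·118 + 6·109 = 431 + 116 + 1416 + 1144 + 590 + 654 = 4351
Weight total: 1 + 2 + 3 + 4 + 5 + 6 = 21
WMA = 4351 / 21 = 207.190

207.190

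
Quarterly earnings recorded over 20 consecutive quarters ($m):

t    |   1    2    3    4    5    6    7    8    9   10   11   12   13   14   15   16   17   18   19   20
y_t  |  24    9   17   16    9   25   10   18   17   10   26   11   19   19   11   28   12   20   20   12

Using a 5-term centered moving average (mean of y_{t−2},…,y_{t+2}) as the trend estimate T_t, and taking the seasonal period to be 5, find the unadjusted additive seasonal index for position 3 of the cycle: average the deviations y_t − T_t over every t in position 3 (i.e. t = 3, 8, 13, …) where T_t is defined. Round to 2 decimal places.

Season position 3 occurs at t = 3, 8, 13, 18 (where T_t is defined).
t=3: T_3 = 15.0000; y_3 − T_3 = 17 − 15.0000 = 2.0000
t=8: T_8 = 16.0000; y_8 − T_8 = 18 − 16.0000 = 2.0000
t=13: T_13 = 17.2000; y_13 − T_13 = 19 − 17.2000 = 1.8000
t=18: T_18 = 18.4000; y_18 − T_18 = 20 − 18.4000 = 1.6000
Mean deviation: (2.0000 + 2.0000 + 1.8000 + 1.6000) / 4 = 1.85

1.85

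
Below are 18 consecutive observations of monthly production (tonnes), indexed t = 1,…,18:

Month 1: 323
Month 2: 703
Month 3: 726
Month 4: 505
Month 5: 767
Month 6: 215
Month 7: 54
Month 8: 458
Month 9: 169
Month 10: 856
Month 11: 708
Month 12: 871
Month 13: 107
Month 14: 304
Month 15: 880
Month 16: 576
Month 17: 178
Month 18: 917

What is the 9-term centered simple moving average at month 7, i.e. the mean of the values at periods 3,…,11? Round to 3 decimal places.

495.333

Sum of periods 3–11: 726 + 505 + 767 + 215 + 54 + 458 + 169 + 856 + 708 = 4458
Divide by 9: 4458 / 9 = 495.333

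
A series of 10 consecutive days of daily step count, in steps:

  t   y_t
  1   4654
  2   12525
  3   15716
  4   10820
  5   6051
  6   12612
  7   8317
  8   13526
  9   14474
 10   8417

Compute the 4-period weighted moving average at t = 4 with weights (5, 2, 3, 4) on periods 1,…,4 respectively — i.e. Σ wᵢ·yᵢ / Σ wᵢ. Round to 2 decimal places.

9910.57

Weighted sum: 5·4654 + 2·12525 + 3·15716 + 4·10820 = 23270 + 25050 + 47148 + 43280 = 138748
Weight total: 5 + 2 + 3 + 4 = 14
WMA = 138748 / 14 = 9910.57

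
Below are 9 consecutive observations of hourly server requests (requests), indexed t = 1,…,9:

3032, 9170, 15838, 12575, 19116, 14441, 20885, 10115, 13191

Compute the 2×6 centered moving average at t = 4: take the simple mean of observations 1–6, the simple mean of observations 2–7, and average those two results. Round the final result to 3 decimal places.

13849.750

Sum over 1–6: 3032 + 9170 + 15838 + 12575 + 19116 + 14441 = 74172
Sum over 2–7: 9170 + 15838 + 12575 + 19116 + 14441 + 20885 = 92025
CMA at t=4 = (74172 + 92025) / (2·6) = 166197 / 12 = 13849.750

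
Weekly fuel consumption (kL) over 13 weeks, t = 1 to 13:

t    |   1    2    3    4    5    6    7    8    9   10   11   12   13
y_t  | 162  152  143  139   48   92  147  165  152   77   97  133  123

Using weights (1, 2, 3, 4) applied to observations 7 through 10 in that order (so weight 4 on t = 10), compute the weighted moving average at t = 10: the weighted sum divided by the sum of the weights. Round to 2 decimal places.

Weighted sum: 1·147 + 2·165 + 3·152 + 4·77 = 147 + 330 + 456 + 308 = 1241
Weight total: 1 + 2 + 3 + 4 = 10
WMA = 1241 / 10 = 124.10

124.10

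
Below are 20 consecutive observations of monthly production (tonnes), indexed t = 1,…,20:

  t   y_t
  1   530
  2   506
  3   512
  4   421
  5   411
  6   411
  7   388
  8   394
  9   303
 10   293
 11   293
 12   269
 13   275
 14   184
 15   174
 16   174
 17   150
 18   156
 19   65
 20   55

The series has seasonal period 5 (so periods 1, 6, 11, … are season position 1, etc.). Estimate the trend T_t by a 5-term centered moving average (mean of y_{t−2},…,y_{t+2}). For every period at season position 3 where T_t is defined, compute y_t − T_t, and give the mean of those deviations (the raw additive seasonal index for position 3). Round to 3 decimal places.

36.050

Season position 3 occurs at t = 3, 8, 13, 18 (where T_t is defined).
t=3: T_3 = 476.00000; y_3 − T_3 = 512 − 476.00000 = 36.00000
t=8: T_8 = 357.80000; y_8 − T_8 = 394 − 357.80000 = 36.20000
t=13: T_13 = 239.00000; y_13 − T_13 = 275 − 239.00000 = 36.00000
t=18: T_18 = 120.00000; y_18 − T_18 = 156 − 120.00000 = 36.00000
Mean deviation: (36.00000 + 36.20000 + 36.00000 + 36.00000) / 4 = 36.050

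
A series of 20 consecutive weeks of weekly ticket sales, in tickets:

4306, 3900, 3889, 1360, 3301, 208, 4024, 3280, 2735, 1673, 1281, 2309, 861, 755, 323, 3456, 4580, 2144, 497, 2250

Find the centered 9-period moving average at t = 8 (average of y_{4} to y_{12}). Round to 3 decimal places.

2241.222

Sum of periods 4–12: 1360 + 3301 + 208 + 4024 + 3280 + 2735 + 1673 + 1281 + 2309 = 20171
Divide by 9: 20171 / 9 = 2241.222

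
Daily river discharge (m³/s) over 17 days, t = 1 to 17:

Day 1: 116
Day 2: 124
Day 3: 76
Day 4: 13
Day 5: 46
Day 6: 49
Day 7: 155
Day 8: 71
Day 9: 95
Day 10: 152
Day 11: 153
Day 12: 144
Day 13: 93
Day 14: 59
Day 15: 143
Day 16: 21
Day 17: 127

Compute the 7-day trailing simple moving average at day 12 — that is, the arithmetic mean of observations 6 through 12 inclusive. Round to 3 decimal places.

Sum of periods 6–12: 49 + 155 + 71 + 95 + 152 + 153 + 144 = 819
Divide by 7: 819 / 7 = 117.000

117.000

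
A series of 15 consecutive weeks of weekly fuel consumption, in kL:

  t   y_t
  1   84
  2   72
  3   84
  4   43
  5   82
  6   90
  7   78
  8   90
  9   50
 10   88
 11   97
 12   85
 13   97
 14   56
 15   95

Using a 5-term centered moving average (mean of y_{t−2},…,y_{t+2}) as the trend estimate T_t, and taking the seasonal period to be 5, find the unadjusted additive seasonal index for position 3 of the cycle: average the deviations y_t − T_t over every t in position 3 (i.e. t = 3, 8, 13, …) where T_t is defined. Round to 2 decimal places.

Season position 3 occurs at t = 3, 8, 13 (where T_t is defined).
t=3: T_3 = 73.0000; y_3 − T_3 = 84 − 73.0000 = 11.0000
t=8: T_8 = 79.2000; y_8 − T_8 = 90 − 79.2000 = 10.8000
t=13: T_13 = 86.0000; y_13 − T_13 = 97 − 86.0000 = 11.0000
Mean deviation: (11.0000 + 10.8000 + 11.0000) / 3 = 10.93

10.93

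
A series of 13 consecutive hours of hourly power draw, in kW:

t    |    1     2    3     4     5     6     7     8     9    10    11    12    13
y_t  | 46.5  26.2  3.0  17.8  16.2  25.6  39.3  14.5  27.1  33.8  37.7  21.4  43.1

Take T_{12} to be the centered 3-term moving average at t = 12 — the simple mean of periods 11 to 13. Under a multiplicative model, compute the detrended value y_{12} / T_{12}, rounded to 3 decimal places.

0.628

Trend T_12 = (37.7 + 21.4 + 43.1) / 3 = 102.2/3 = 34.06667
Ratio to trend: 21.4 / 34.06667 = 0.628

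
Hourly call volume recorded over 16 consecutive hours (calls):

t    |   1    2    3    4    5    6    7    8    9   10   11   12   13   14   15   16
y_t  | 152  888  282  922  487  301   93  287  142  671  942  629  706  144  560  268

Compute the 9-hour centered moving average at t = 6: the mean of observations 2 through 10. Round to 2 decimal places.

452.56

Sum of periods 2–10: 888 + 282 + 922 + 487 + 301 + 93 + 287 + 142 + 671 = 4073
Divide by 9: 4073 / 9 = 452.56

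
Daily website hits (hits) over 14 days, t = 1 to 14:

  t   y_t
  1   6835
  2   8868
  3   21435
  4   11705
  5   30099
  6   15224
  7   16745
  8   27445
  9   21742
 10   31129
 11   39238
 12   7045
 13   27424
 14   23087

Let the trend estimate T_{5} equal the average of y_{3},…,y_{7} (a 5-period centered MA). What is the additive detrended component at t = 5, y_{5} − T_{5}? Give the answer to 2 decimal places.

Trend T_5 = (21435 + 11705 + 30099 + 15224 + 16745) / 5 = 95208/5 = 19041.6000
Detrended value: 30099 − 19041.6000 = 11057.40

11057.40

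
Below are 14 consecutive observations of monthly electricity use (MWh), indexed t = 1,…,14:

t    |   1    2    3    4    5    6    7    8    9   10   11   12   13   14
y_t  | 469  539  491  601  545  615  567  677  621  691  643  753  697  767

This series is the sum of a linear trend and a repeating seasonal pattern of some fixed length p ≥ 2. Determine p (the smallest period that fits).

4

First differences y_{t+1} − y_t: 70, -48, 110, -56, 70, -48, 110, -56, 70, -48, …
The difference pattern repeats every 4 terms and not for any smaller step, so p = 4.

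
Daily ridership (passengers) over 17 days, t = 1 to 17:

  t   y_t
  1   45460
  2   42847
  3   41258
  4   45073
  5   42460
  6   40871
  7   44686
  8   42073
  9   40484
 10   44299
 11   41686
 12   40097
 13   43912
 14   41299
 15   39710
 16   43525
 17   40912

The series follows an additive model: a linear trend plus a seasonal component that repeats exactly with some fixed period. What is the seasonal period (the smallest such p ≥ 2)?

3

First differences y_{t+1} − y_t: -2613, -1589, 3815, -2613, -1589, 3815, -2613, -1589, …
The difference pattern repeats every 3 terms and not for any smaller step, so p = 3.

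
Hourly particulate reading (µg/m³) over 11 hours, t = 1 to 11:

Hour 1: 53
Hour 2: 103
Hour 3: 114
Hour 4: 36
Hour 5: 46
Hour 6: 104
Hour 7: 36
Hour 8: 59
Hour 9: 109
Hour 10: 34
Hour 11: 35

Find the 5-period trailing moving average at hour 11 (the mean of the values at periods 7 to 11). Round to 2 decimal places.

Sum of periods 7–11: 36 + 59 + 109 + 34 + 35 = 273
Divide by 5: 273 / 5 = 54.60

54.60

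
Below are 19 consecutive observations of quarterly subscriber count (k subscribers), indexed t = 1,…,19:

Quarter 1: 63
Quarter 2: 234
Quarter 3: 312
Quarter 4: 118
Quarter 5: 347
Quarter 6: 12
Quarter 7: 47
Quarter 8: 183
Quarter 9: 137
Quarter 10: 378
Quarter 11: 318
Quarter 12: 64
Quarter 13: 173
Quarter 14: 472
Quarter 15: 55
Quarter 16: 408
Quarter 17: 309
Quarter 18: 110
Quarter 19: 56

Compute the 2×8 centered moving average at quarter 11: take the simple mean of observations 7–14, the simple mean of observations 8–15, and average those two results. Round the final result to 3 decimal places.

222.000

Sum over 7–14: 47 + 183 + 137 + 378 + 318 + 64 + 173 + 472 = 1772
Sum over 8–15: 183 + 137 + 378 + 318 + 64 + 173 + 472 + 55 = 1780
CMA at t=11 = (1772 + 1780) / (2·8) = 3552 / 16 = 222.000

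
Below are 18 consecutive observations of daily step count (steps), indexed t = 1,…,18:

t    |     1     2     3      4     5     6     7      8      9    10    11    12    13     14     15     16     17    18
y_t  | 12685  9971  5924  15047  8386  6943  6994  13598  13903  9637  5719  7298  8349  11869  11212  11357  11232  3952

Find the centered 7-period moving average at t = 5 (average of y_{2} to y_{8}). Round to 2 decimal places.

9551.86

Sum of periods 2–8: 9971 + 5924 + 15047 + 8386 + 6943 + 6994 + 13598 = 66863
Divide by 7: 66863 / 7 = 9551.86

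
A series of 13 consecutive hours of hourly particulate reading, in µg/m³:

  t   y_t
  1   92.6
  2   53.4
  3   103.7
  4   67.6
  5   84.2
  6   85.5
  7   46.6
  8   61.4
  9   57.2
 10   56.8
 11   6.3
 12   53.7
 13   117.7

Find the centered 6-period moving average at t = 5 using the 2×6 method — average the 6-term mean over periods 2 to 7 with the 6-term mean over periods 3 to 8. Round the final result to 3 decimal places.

Sum over 2–7: 53.4 + 103.7 + 67.6 + 84.2 + 85.5 + 46.6 = 441.0
Sum over 3–8: 103.7 + 67.6 + 84.2 + 85.5 + 46.6 + 61.4 = 449.0
CMA at t=5 = (441.0 + 449.0) / (2·6) = 890.0 / 12 = 74.167

74.167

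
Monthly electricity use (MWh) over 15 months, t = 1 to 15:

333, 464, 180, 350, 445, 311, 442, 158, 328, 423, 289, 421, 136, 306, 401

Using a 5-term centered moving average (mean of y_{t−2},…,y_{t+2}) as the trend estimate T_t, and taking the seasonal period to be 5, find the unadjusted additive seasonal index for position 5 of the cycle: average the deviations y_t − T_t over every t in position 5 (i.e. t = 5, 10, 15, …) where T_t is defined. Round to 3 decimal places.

Season position 5 occurs at t = 5, 10 (where T_t is defined).
t=5: T_5 = 345.60000; y_5 − T_5 = 445 − 345.60000 = 99.40000
t=10: T_10 = 323.80000; y_10 − T_10 = 423 − 323.80000 = 99.20000
Mean deviation: (99.40000 + 99.20000) / 2 = 99.300

99.300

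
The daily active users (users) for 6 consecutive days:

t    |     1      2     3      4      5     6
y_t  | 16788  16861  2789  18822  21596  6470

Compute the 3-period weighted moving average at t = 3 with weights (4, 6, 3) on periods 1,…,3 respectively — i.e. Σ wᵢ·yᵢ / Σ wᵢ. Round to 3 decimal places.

Weighted sum: 4·16788 + 6·16861 + 3·2789 = 67152 + 101166 + 8367 = 176685
Weight total: 4 + 6 + 3 = 13
WMA = 176685 / 13 = 13591.154

13591.154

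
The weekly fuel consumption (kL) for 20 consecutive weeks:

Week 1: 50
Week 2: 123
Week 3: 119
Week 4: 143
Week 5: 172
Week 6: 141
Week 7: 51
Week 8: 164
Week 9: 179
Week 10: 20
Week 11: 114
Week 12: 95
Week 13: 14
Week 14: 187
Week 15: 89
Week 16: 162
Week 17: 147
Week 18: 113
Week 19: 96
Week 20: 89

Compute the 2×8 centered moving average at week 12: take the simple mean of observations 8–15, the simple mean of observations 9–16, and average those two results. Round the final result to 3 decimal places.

107.625

Sum over 8–15: 164 + 179 + 20 + 114 + 95 + 14 + 187 + 89 = 862
Sum over 9–16: 179 + 20 + 114 + 95 + 14 + 187 + 89 + 162 = 860
CMA at t=12 = (862 + 860) / (2·8) = 1722 / 16 = 107.625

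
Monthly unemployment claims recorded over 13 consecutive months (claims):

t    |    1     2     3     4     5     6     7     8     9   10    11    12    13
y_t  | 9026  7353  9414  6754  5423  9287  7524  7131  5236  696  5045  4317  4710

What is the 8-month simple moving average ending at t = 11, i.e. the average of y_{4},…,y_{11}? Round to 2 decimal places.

Sum of periods 4–11: 6754 + 5423 + 9287 + 7524 + 7131 + 5236 + 696 + 5045 = 47096
Divide by 8: 47096 / 8 = 5887.00

5887.00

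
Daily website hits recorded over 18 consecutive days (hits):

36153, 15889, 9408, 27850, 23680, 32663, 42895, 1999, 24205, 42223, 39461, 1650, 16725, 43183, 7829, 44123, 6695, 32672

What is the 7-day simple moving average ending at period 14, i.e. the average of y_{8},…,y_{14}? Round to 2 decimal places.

24206.57

Sum of periods 8–14: 1999 + 24205 + 42223 + 39461 + 1650 + 16725 + 43183 = 169446
Divide by 7: 169446 / 7 = 24206.57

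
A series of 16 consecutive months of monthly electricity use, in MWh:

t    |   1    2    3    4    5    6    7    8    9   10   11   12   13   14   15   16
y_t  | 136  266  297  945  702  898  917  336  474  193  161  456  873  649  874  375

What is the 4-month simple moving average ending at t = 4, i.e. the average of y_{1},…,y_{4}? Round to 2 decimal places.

411.00

Sum of periods 1–4: 136 + 266 + 297 + 945 = 1644
Divide by 4: 1644 / 4 = 411.00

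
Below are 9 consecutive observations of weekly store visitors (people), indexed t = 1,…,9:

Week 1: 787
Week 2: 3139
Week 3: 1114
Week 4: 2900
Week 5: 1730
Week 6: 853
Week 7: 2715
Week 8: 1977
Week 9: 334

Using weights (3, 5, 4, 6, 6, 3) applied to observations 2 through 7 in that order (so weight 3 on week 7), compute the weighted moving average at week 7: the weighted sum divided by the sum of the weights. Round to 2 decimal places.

1860.37

Weighted sum: 3·3139 + 5·1114 + 4·2900 + 6·1730 + 6·853 + 3·2715 = 9417 + 5570 + 11600 + 10380 + 5118 + 8145 = 50230
Weight total: 3 + 5 + 4 + 6 + 6 + 3 = 27
WMA = 50230 / 27 = 1860.37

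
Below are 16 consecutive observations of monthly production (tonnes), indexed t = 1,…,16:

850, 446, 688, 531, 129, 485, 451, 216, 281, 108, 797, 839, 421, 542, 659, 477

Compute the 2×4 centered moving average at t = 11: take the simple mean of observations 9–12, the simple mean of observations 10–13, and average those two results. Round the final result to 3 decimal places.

523.750

Sum over 9–12: 281 + 108 + 797 + 839 = 2025
Sum over 10–13: 108 + 797 + 839 + 421 = 2165
CMA at t=11 = (2025 + 2165) / (2·4) = 4190 / 8 = 523.750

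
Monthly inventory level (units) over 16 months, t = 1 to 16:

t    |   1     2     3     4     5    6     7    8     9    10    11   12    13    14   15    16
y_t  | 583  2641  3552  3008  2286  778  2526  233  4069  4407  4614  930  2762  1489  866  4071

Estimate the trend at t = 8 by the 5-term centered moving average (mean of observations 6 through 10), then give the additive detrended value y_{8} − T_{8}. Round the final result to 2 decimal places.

Trend T_8 = (778 + 2526 + 233 + 4069 + 4407) / 5 = 12013/5 = 2402.6000
Detrended value: 233 − 2402.6000 = -2169.60

-2169.60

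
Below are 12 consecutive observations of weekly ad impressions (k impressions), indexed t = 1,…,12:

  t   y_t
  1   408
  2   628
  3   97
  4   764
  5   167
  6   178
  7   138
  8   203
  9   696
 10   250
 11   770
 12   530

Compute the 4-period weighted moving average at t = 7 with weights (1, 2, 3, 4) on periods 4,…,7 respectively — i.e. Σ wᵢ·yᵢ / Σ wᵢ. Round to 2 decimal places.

Weighted sum: 1·764 + 2·167 + 3·178 + 4·138 = 764 + 334 + 534 + 552 = 2184
Weight total: 1 + 2 + 3 + 4 = 10
WMA = 2184 / 10 = 218.40

218.40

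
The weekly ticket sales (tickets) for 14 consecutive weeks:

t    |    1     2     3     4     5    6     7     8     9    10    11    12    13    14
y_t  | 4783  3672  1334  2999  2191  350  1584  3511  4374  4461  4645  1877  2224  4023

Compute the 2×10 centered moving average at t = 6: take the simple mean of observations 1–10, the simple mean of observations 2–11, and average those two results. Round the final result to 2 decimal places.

Sum over 1–10: 4783 + 3672 + 1334 + 2999 + 2191 + 350 + 1584 + 3511 + 4374 + 4461 = 29259
Sum over 2–11: 3672 + 1334 + 2999 + 2191 + 350 + 1584 + 3511 + 4374 + 4461 + 4645 = 29121
CMA at t=6 = (29259 + 29121) / (2·10) = 58380 / 20 = 2919.00

2919.00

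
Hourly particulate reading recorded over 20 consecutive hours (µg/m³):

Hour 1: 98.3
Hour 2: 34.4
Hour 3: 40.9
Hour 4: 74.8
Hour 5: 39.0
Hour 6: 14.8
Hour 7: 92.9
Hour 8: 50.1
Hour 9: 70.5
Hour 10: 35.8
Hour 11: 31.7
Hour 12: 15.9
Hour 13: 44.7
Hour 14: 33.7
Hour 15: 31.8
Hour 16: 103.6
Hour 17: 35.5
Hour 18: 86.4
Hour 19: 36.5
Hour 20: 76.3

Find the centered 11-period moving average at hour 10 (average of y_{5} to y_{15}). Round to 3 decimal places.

41.900

Sum of periods 5–15: 39.0 + 14.8 + 92.9 + 50.1 + 70.5 + 35.8 + 31.7 + 15.9 + 44.7 + 33.7 + 31.8 = 460.9
Divide by 11: 460.9 / 11 = 41.900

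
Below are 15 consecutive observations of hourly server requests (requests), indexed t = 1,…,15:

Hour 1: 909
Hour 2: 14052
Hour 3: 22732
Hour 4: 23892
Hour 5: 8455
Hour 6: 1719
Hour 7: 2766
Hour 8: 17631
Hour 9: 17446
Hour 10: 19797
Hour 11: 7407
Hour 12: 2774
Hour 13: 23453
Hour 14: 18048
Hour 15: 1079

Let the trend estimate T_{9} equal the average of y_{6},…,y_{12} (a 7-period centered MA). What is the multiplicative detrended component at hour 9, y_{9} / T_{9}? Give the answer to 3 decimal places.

Trend T_9 = (1719 + 2766 + 17631 + 17446 + 19797 + 7407 + 2774) / 7 = 69540/7 = 9934.28571
Ratio to trend: 17446 / 9934.28571 = 1.756

1.756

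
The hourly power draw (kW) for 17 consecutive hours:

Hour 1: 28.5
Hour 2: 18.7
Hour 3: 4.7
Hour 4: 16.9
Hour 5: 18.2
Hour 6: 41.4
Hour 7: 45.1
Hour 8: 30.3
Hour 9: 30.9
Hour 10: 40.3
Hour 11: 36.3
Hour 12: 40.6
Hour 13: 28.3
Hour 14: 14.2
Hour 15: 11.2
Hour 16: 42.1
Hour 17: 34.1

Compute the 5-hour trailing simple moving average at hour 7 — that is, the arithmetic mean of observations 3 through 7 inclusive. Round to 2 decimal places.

25.26

Sum of periods 3–7: 4.7 + 16.9 + 18.2 + 41.4 + 45.1 = 126.3
Divide by 5: 126.3 / 5 = 25.26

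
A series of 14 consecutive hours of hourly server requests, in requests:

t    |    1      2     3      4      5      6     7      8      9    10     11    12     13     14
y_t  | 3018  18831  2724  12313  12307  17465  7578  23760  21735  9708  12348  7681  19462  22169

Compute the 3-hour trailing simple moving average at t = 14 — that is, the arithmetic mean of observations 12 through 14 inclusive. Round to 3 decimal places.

16437.333

Sum of periods 12–14: 7681 + 19462 + 22169 = 49312
Divide by 3: 49312 / 3 = 16437.333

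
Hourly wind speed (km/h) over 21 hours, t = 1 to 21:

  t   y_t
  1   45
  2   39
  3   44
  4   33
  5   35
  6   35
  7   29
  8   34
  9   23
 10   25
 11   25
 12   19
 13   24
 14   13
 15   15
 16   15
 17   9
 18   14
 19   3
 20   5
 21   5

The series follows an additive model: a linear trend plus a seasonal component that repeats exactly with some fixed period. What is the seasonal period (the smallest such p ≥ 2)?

First differences y_{t+1} − y_t: -6, 5, -11, 2, 0, -6, 5, -11, 2, 0, -6, 5, …
The difference pattern repeats every 5 terms and not for any smaller step, so p = 5.

5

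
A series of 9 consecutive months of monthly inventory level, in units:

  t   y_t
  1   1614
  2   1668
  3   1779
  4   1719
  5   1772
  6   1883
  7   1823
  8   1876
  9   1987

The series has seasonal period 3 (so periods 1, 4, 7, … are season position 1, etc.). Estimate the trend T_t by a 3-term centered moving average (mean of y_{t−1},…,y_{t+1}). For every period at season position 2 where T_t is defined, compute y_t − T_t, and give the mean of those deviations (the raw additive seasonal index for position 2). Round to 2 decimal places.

-19.22

Season position 2 occurs at t = 2, 5, 8 (where T_t is defined).
t=2: T_2 = 1687.0000; y_2 − T_2 = 1668 − 1687.0000 = -19.0000
t=5: T_5 = 1791.3333; y_5 − T_5 = 1772 − 1791.3333 = -19.3333
t=8: T_8 = 1895.3333; y_8 − T_8 = 1876 − 1895.3333 = -19.3333
Mean deviation: (-19.0000 + -19.3333 + -19.3333) / 3 = -19.22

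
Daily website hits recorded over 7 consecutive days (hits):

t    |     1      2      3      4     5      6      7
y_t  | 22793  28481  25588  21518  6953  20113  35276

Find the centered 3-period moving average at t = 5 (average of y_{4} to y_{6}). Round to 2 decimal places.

16194.67

Sum of periods 4–6: 21518 + 6953 + 20113 = 48584
Divide by 3: 48584 / 3 = 16194.67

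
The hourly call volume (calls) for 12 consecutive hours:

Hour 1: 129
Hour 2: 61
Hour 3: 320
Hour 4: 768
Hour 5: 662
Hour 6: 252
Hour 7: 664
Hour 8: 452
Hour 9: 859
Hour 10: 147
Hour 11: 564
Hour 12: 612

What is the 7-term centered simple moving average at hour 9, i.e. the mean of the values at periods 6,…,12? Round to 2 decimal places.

Sum of periods 6–12: 252 + 664 + 452 + 859 + 147 + 564 + 612 = 3550
Divide by 7: 3550 / 7 = 507.14

507.14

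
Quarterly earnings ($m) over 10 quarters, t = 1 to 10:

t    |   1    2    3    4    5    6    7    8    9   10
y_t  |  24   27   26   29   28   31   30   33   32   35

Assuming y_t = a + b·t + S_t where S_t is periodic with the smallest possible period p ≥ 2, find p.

First differences y_{t+1} − y_t: 3, -1, 3, -1, 3, -1, …
The difference pattern repeats every 2 terms and not for any smaller step, so p = 2.

2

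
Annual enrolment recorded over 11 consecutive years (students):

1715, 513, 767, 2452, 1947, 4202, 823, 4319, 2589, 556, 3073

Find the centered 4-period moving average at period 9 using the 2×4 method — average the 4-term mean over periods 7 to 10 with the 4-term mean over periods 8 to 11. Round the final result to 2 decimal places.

2353.00

Sum over 7–10: 823 + 4319 + 2589 + 556 = 8287
Sum over 8–11: 4319 + 2589 + 556 + 3073 = 10537
CMA at t=9 = (8287 + 10537) / (2·4) = 18824 / 8 = 2353.00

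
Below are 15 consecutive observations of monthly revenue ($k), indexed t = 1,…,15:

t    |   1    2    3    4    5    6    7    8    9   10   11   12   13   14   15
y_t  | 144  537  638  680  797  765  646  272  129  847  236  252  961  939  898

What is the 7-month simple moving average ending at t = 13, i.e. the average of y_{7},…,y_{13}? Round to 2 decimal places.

Sum of periods 7–13: 646 + 272 + 129 + 847 + 236 + 252 + 961 = 3343
Divide by 7: 3343 / 7 = 477.57

477.57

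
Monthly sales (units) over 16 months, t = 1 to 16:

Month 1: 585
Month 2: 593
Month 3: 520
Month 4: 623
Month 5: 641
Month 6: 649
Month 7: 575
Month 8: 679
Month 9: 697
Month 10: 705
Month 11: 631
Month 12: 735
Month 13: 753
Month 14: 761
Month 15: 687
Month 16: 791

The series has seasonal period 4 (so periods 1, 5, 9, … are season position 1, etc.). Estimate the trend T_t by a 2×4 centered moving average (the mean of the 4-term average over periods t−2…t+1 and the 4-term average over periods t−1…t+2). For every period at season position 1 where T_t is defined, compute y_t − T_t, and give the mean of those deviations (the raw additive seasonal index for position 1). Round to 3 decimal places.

Season position 1 occurs at t = 5, 9, 13 (where T_t is defined).
t=5: T_5 = 615.12500; y_5 − T_5 = 641 − 615.12500 = 25.87500
t=9: T_9 = 671.00000; y_9 − T_9 = 697 − 671.00000 = 26.00000
t=13: T_13 = 727.00000; y_13 − T_13 = 753 − 727.00000 = 26.00000
Mean deviation: (25.87500 + 26.00000 + 26.00000) / 3 = 25.958

25.958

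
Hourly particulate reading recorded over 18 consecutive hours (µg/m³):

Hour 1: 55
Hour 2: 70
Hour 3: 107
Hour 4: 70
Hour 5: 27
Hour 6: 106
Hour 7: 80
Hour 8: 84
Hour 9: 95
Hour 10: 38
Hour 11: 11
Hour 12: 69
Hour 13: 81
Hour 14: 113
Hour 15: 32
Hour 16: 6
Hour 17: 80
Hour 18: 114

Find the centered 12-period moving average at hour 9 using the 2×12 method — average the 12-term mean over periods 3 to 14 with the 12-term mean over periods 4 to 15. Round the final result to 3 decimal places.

Sum over 3–14: 107 + 70 + 27 + 106 + 80 + 84 + 95 + 38 + 11 + 69 + 81 + 113 = 881
Sum over 4–15: 70 + 27 + 106 + 80 + 84 + 95 + 38 + 11 + 69 + 81 + 113 + 32 = 806
CMA at t=9 = (881 + 806) / (2·12) = 1687 / 24 = 70.292

70.292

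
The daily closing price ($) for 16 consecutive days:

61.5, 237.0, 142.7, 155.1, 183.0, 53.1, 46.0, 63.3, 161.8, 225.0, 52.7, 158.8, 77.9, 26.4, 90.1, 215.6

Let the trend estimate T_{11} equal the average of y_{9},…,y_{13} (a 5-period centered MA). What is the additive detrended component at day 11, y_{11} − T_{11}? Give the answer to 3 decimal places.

Trend T_11 = (161.8 + 225.0 + 52.7 + 158.8 + 77.9) / 5 = 676.2/5 = 135.24000
Detrended value: 52.7 − 135.24000 = -82.540

-82.540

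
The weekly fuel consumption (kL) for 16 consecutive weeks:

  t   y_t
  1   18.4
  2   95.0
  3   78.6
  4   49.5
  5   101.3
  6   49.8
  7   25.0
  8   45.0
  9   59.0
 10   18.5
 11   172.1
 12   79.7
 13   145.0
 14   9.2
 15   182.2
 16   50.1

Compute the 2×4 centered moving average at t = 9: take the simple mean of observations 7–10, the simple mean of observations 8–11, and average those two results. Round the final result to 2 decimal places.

55.26

Sum over 7–10: 25.0 + 45.0 + 59.0 + 18.5 = 147.5
Sum over 8–11: 45.0 + 59.0 + 18.5 + 172.1 = 294.6
CMA at t=9 = (147.5 + 294.6) / (2·4) = 442.1 / 8 = 55.26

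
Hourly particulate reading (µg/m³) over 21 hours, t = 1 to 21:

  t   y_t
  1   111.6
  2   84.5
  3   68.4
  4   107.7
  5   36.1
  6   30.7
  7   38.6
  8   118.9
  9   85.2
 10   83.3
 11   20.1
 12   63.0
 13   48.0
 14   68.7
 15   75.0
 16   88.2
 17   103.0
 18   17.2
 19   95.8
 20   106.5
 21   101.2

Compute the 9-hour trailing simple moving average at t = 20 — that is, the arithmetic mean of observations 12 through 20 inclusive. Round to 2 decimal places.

73.93

Sum of periods 12–20: 63.0 + 48.0 + 68.7 + 75.0 + 88.2 + 103.0 + 17.2 + 95.8 + 106.5 = 665.4
Divide by 9: 665.4 / 9 = 73.93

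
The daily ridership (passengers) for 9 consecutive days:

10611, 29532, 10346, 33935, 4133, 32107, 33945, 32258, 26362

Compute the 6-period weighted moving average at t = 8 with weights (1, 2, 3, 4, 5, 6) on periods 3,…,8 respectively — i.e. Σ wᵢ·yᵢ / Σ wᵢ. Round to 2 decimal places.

27729.33

Weighted sum: 1·10346 + 2·33935 + 3·4133 + 4·32107 + 5·33945 + 6·32258 = 10346 + 67870 + 12399 + 128428 + 169725 + 193548 = 582316
Weight total: 1 + 2 + 3 + 4 + 5 + 6 = 21
WMA = 582316 / 21 = 27729.33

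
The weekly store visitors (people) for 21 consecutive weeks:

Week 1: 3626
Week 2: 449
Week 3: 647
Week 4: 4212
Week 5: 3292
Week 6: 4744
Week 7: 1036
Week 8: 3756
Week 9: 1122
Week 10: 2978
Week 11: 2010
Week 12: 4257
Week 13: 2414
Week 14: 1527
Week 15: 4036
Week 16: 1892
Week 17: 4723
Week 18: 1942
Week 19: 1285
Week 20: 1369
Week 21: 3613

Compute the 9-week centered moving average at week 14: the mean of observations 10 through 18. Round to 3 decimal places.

2864.333

Sum of periods 10–18: 2978 + 2010 + 4257 + 2414 + 1527 + 4036 + 1892 + 4723 + 1942 = 25779
Divide by 9: 25779 / 9 = 2864.333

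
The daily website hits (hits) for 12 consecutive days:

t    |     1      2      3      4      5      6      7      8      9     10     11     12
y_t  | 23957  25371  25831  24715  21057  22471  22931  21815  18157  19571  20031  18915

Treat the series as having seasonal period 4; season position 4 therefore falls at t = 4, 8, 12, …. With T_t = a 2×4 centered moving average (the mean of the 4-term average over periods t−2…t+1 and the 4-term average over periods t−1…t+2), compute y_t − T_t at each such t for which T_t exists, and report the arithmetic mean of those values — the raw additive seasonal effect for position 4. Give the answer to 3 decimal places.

Season position 4 occurs at t = 4, 8 (where T_t is defined).
t=4: T_4 = 23881.00000; y_4 − T_4 = 24715 − 23881.00000 = 834.00000
t=8: T_8 = 20981.00000; y_8 − T_8 = 21815 − 20981.00000 = 834.00000
Mean deviation: (834.00000 + 834.00000) / 2 = 834.000

834.000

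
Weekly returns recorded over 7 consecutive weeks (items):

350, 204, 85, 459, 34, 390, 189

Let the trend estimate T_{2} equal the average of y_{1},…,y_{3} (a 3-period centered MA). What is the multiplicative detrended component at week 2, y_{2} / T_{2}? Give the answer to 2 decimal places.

0.96

Trend T_2 = (350 + 204 + 85) / 3 = 639/3 = 213.0000
Ratio to trend: 204 / 213.0000 = 0.96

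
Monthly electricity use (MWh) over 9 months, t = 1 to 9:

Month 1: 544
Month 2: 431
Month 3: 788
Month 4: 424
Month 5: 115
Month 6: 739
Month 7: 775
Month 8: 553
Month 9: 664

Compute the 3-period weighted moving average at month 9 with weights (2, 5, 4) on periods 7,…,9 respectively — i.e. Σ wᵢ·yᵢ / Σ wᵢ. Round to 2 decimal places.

633.73

Weighted sum: 2·775 + 5·553 + 4·664 = 1550 + 2765 + 2656 = 6971
Weight total: 2 + 5 + 4 = 11
WMA = 6971 / 11 = 633.73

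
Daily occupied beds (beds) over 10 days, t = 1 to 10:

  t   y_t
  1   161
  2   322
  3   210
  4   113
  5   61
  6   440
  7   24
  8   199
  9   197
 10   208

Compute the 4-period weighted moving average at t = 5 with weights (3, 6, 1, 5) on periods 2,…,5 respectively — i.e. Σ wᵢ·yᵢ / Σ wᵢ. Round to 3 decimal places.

Weighted sum: 3·322 + 6·210 + 1·113 + 5·61 = 966 + 1260 + 113 + 305 = 2644
Weight total: 3 + 6 + 1 + 5 = 15
WMA = 2644 / 15 = 176.267

176.267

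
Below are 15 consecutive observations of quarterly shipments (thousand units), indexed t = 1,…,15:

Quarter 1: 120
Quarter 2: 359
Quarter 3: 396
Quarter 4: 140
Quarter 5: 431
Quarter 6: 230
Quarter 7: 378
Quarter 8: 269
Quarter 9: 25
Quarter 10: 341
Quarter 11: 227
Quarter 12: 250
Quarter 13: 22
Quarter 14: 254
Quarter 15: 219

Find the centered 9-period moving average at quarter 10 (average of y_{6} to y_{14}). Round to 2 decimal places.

221.78

Sum of periods 6–14: 230 + 378 + 269 + 25 + 341 + 227 + 250 + 22 + 254 = 1996
Divide by 9: 1996 / 9 = 221.78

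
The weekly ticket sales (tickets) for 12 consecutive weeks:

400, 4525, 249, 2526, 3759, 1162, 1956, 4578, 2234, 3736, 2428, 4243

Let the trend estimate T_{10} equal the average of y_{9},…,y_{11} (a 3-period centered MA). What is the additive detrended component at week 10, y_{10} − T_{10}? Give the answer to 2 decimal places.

Trend T_10 = (2234 + 3736 + 2428) / 3 = 8398/3 = 2799.3333
Detrended value: 3736 − 2799.3333 = 936.67

936.67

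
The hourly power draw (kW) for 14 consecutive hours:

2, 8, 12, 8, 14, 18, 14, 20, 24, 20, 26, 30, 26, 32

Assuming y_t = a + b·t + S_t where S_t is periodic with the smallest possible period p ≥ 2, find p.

First differences y_{t+1} − y_t: 6, 4, -4, 6, 4, -4, 6, 4, …
The difference pattern repeats every 3 terms and not for any smaller step, so p = 3.

3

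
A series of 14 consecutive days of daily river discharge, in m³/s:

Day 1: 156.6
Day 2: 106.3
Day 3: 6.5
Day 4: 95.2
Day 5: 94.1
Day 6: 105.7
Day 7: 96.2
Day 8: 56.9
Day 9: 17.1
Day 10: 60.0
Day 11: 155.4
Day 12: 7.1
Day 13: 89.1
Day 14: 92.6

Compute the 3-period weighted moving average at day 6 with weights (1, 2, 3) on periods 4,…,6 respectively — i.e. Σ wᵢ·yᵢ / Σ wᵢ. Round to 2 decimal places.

Weighted sum: 1·95.2 + 2·94.1 + 3·105.7 = 95.2 + 188.2 + 317.1 = 600.5
Weight total: 1 + 2 + 3 = 6
WMA = 600.5 / 6 = 100.08

100.08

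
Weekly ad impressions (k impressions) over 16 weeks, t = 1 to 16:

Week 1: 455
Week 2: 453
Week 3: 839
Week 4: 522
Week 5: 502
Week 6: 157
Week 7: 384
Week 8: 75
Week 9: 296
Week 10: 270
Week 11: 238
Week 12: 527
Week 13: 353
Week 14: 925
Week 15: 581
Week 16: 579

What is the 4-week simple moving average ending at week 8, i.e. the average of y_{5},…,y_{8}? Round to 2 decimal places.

Sum of periods 5–8: 502 + 157 + 384 + 75 = 1118
Divide by 4: 1118 / 4 = 279.50

279.50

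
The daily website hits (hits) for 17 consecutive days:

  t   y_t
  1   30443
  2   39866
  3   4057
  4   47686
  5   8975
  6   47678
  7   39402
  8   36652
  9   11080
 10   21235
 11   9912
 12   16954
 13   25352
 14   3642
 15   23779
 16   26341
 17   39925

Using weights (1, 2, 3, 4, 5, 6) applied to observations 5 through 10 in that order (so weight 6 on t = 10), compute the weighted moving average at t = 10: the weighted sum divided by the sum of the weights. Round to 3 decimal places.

26283.571

Weighted sum: 1·8975 + 2·47678 + 3·39402 + 4·36652 + 5·11080 + 6·21235 = 8975 + 95356 + 118206 + 146608 + 55400 + 127410 = 551955
Weight total: 1 + 2 + 3 + 4 + 5 + 6 = 21
WMA = 551955 / 21 = 26283.571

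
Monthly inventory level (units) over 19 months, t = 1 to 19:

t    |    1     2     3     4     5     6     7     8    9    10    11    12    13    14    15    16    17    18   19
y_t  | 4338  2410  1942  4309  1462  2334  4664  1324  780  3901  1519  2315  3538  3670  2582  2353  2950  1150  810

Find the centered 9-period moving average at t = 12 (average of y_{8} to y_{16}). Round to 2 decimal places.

Sum of periods 8–16: 1324 + 780 + 3901 + 1519 + 2315 + 3538 + 3670 + 2582 + 2353 = 21982
Divide by 9: 21982 / 9 = 2442.44

2442.44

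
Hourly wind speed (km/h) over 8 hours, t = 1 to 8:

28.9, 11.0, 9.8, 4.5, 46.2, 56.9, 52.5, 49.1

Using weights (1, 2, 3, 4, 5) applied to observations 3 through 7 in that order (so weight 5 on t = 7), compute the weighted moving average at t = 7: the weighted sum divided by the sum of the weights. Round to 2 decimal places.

43.17

Weighted sum: 1·9.8 + 2·4.5 + 3·46.2 + 4·56.9 + 5·52.5 = 9.8 + 9.0 + 138.6 + 227.6 + 262.5 = 647.5
Weight total: 1 + 2 + 3 + 4 + 5 = 15
WMA = 647.5 / 15 = 43.17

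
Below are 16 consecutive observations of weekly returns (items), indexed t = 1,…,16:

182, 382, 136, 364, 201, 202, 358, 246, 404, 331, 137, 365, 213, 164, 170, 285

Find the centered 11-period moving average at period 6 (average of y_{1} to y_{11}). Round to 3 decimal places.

Sum of periods 1–11: 182 + 382 + 136 + 364 + 201 + 202 + 358 + 246 + 404 + 331 + 137 = 2943
Divide by 11: 2943 / 11 = 267.545

267.545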